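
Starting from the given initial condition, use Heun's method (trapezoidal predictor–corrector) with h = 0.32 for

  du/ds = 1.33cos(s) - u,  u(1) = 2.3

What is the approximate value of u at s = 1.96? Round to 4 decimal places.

Heun: k1 = f(s_n, u_n); k2 = f(s_n + h, u_n + h·k1); u_{n+1} = u_n + (h/2)·(k1 + k2).
s=1.000000, u=2.300000:
  k1 = f(1.000000, 2.300000) = -1.581398
  k2 = f(1.320000, 1.793953) = -1.463879
  u ← 2.300000 + (0.32/2)·(-1.581398 + (-1.463879)) = 1.812756
s=1.320000, u=1.812756:
  k1 = f(1.320000, 1.812756) = -1.482682
  k2 = f(1.640000, 1.338297) = -1.430265
  u ← 1.812756 + (0.32/2)·(-1.482682 + (-1.430265)) = 1.346684
s=1.640000, u=1.346684:
  k1 = f(1.640000, 1.346684) = -1.438652
  k2 = f(1.960000, 0.886316) = -1.390986
  u ← 1.346684 + (0.32/2)·(-1.438652 + (-1.390986)) = 0.893942
u(1.96) ≈ 0.8939

0.8939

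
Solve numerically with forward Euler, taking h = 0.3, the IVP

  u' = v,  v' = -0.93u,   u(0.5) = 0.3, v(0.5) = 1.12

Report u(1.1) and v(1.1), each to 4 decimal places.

0.9469, 0.8589

Euler on (u,v): u_{n+1} = u_n + h·u', v_{n+1} = v_n + h·v'.
0.500000: (0.300000, 1.120000); f=(1.120000, -0.279000) → (0.636000, 1.036300)
0.800000: (0.636000, 1.036300); f=(1.036300, -0.591480) → (0.946890, 0.858856)
(u(1.1), v(1.1)) ≈ (0.9469, 0.8589)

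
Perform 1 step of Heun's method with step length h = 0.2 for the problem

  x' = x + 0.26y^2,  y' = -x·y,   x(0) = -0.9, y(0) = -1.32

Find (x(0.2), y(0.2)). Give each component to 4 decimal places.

-0.9806, -1.5929

Heun on (x,y): k1 = f(s_n, state_n); k2 = f(s_n + h, state_n + h·k1); state_{n+1} = state_n + (h/2)·(k1 + k2).
0.000000: (-0.900000, -1.320000)
  k1 = (-0.446976, -1.188000)
  predictor → (-0.989395, -1.557600)
  k2 = (-0.358605, -1.541082)
  → (-0.980558, -1.592908)
(x(0.2), y(0.2)) ≈ (-0.9806, -1.5929)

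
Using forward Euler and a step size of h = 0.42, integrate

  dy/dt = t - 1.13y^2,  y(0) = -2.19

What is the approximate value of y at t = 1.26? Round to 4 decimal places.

-103.2214

Euler: y_{n+1} = y_n + h·f(t_n, y_n).
t=0.000000, y=-2.190000: f=-5.419593 → y ← -2.190000 + 0.42·(-5.419593) = -4.466229
t=0.420000, y=-4.466229: f=-22.120338 → y ← -4.466229 + 0.42·(-22.120338) = -13.756771
t=0.840000, y=-13.756771: f=-213.011090 → y ← -13.756771 + 0.42·(-213.011090) = -103.221429
y(1.26) ≈ -103.2214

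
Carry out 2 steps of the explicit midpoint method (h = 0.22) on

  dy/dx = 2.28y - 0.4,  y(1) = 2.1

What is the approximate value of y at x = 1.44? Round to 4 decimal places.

Midpoint: k1 = f(x_n, y_n); k2 = f(x_n + h/2, y_n + (h/2)·k1); y_{n+1} = y_n + h·k2.
x=1.000000, y=2.100000:
  k1 = f(1.000000, 2.100000) = 4.388000
  k2 = f(1.110000, 2.582680) = 5.488510
  y ← 2.100000 + 0.22·5.488510 = 3.307472
x=1.220000, y=3.307472:
  k1 = f(1.220000, 3.307472) = 7.141037
  k2 = f(1.330000, 4.092986) = 8.932009
  y ← 3.307472 + 0.22·8.932009 = 5.272514
y(1.44) ≈ 5.2725

5.2725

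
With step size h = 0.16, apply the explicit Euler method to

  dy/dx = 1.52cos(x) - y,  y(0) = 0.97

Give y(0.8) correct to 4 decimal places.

1.2082

Euler: y_{n+1} = y_n + h·f(x_n, y_n).
x=0.000000, y=0.970000: f=0.550000 → y ← 0.970000 + 0.16·0.550000 = 1.058000
x=0.160000, y=1.058000: f=0.442585 → y ← 1.058000 + 0.16·0.442585 = 1.128814
x=0.320000, y=1.128814: f=0.314024 → y ← 1.128814 + 0.16·0.314024 = 1.179058
x=0.480000, y=1.179058: f=0.169175 → y ← 1.179058 + 0.16·0.169175 = 1.206125
x=0.640000, y=1.206125: f=0.013060 → y ← 1.206125 + 0.16·0.013060 = 1.208215
y(0.8) ≈ 1.2082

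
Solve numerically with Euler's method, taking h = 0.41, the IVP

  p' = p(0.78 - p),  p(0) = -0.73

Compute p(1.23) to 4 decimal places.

Euler: p_{n+1} = p_n + h·f(s_n, p_n).
s=0.000000, p=-0.730000: f=-1.102300 → p ← -0.730000 + 0.41·(-1.102300) = -1.181943
s=0.410000, p=-1.181943: f=-2.318905 → p ← -1.181943 + 0.41·(-2.318905) = -2.132694
s=0.820000, p=-2.132694: f=-6.211885 → p ← -2.132694 + 0.41·(-6.211885) = -4.679567
p(1.23) ≈ -4.6796

-4.6796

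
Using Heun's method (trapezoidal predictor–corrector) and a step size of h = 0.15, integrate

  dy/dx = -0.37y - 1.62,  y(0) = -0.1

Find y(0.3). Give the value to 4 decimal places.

Heun: k1 = f(x_n, y_n); k2 = f(x_n + h, y_n + h·k1); y_{n+1} = y_n + (h/2)·(k1 + k2).
x=0.000000, y=-0.100000:
  k1 = f(0.000000, -0.100000) = -1.583000
  k2 = f(0.150000, -0.337450) = -1.495144
  y ← -0.100000 + (0.15/2)·(-1.583000 + (-1.495144)) = -0.330861
x=0.150000, y=-0.330861:
  k1 = f(0.150000, -0.330861) = -1.497582
  k2 = f(0.300000, -0.555498) = -1.414466
  y ← -0.330861 + (0.15/2)·(-1.497582 + (-1.414466)) = -0.549264
y(0.3) ≈ -0.5493

-0.5493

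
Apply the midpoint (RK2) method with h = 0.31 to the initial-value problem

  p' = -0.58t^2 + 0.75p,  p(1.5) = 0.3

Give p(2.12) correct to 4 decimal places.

-0.9663

Midpoint: k1 = f(t_n, p_n); k2 = f(t_n + h/2, p_n + (h/2)·k1); p_{n+1} = p_n + h·k2.
t=1.500000, p=0.300000:
  k1 = f(1.500000, 0.300000) = -1.080000
  k2 = f(1.655000, 0.132600) = -1.489184
  p ← 0.300000 + 0.31·(-1.489184) = -0.161647
t=1.810000, p=-0.161647:
  k1 = f(1.810000, -0.161647) = -2.021373
  k2 = f(1.965000, -0.474960) = -2.595731
  p ← -0.161647 + 0.31·(-2.595731) = -0.966324
p(2.12) ≈ -0.9663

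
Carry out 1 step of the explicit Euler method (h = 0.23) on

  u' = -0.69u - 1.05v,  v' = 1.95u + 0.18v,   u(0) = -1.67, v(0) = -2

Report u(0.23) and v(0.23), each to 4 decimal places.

-0.9220, -2.8318

Euler on (u,v): u_{n+1} = u_n + h·u', v_{n+1} = v_n + h·v'.
0.000000: (-1.670000, -2.000000); f=(3.252300, -3.616500) → (-0.921971, -2.831795)
(u(0.23), v(0.23)) ≈ (-0.9220, -2.8318)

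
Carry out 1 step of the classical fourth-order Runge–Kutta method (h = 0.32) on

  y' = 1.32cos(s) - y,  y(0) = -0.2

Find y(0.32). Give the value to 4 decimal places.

0.2096

RK4: k1 = f(s_n, y_n); k2 = f(s_n + h/2, y_n + (h/2)·k1); k3 = f(s_n + h/2, y_n + (h/2)·k2); k4 = f(s_n + h, y_n + h·k3); y_{n+1} = y_n + (h/6)·(k1 + 2k2 + 2k3 + k4).
s=0.000000, y=-0.200000:
  k1 = f(0.000000, -0.200000) = 1.520000
  k2 = f(0.160000, 0.043200) = 1.259940
  k3 = f(0.160000, 0.001590) = 1.301550
  k4 = f(0.320000, 0.216496) = 1.036495
  y ← -0.200000 + (0.32/6)·(k1 + 2k2 + 2k3 + k4) = 0.209572
y(0.32) ≈ 0.2096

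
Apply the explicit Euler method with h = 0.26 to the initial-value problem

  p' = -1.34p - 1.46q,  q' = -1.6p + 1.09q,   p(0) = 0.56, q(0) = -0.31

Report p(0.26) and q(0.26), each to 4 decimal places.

0.4826, -0.6308

Euler on (p,q): p_{n+1} = p_n + h·p', q_{n+1} = q_n + h·q'.
0.000000: (0.560000, -0.310000); f=(-0.297800, -1.233900) → (0.482572, -0.630814)
(p(0.26), q(0.26)) ≈ (0.4826, -0.6308)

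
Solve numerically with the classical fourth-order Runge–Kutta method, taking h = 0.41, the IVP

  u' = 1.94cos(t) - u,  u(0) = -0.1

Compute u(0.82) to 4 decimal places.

RK4: k1 = f(t_n, u_n); k2 = f(t_n + h/2, u_n + (h/2)·k1); k3 = f(t_n + h/2, u_n + (h/2)·k2); k4 = f(t_n + h, u_n + h·k3); u_{n+1} = u_n + (h/6)·(k1 + 2k2 + 2k3 + k4).
t=0.000000, u=-0.100000:
  k1 = f(0.000000, -0.100000) = 2.040000
  k2 = f(0.205000, 0.318200) = 1.581178
  k3 = f(0.205000, 0.224142) = 1.675237
  k4 = f(0.410000, 0.586847) = 1.192367
  u ← -0.100000 + (0.41/6)·(k1 + 2k2 + 2k3 + k4) = 0.565922
t=0.410000, u=0.565922:
  k1 = f(0.410000, 0.565922) = 1.213293
  k2 = f(0.615000, 0.814647) = 0.769894
  k3 = f(0.615000, 0.723750) = 0.860790
  k4 = f(0.820000, 0.918846) = 0.404663
  u ← 0.565922 + (0.41/6)·(k1 + 2k2 + 2k3 + k4) = 0.899342
u(0.82) ≈ 0.8993

0.8993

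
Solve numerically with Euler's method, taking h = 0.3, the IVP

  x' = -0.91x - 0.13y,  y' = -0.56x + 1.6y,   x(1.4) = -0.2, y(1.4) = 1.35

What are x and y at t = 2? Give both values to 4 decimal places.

-0.2232, 3.0400

Euler on (x,y): x_{n+1} = x_n + h·x', y_{n+1} = y_n + h·y'.
1.400000: (-0.200000, 1.350000); f=(0.006500, 2.272000) → (-0.198050, 2.031600)
1.700000: (-0.198050, 2.031600); f=(-0.083882, 3.361468) → (-0.223215, 3.040040)
(x(2), y(2)) ≈ (-0.2232, 3.0400)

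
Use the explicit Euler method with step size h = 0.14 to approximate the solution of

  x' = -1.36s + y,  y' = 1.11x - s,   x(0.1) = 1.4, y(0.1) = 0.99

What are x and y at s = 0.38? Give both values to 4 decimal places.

Euler on (x,y): x_{n+1} = x_n + h·x', y_{n+1} = y_n + h·y'.
0.100000: (1.400000, 0.990000); f=(0.854000, 1.454000) → (1.519560, 1.193560)
0.240000: (1.519560, 1.193560); f=(0.867160, 1.446712) → (1.640962, 1.396100)
(x(0.38), y(0.38)) ≈ (1.6410, 1.3961)

1.6410, 1.3961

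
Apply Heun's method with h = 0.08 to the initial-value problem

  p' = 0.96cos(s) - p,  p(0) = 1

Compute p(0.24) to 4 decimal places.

Heun: k1 = f(s_n, p_n); k2 = f(s_n + h, p_n + h·k1); p_{n+1} = p_n + (h/2)·(k1 + k2).
s=0.000000, p=1.000000:
  k1 = f(0.000000, 1.000000) = -0.040000
  k2 = f(0.080000, 0.996800) = -0.039870
  p ← 1.000000 + (0.08/2)·(-0.040000 + (-0.039870)) = 0.996805
s=0.080000, p=0.996805:
  k1 = f(0.080000, 0.996805) = -0.039876
  k2 = f(0.160000, 0.993615) = -0.045877
  p ← 0.996805 + (0.08/2)·(-0.039876 + (-0.045877)) = 0.993375
s=0.160000, p=0.993375:
  k1 = f(0.160000, 0.993375) = -0.045637
  k2 = f(0.240000, 0.989724) = -0.057240
  p ← 0.993375 + (0.08/2)·(-0.045637 + (-0.057240)) = 0.989260
p(0.24) ≈ 0.9893

0.9893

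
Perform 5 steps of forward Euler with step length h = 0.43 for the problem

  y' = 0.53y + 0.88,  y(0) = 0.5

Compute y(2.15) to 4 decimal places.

Euler: y_{n+1} = y_n + h·f(x_n, y_n).
x=0.000000, y=0.500000: f=1.145000 → y ← 0.500000 + 0.43·1.145000 = 0.992350
x=0.430000, y=0.992350: f=1.405946 → y ← 0.992350 + 0.43·1.405946 = 1.596907
x=0.860000, y=1.596907: f=1.726360 → y ← 1.596907 + 0.43·1.726360 = 2.339242
x=1.290000, y=2.339242: f=2.119798 → y ← 2.339242 + 0.43·2.119798 = 3.250755
x=1.720000, y=3.250755: f=2.602900 → y ← 3.250755 + 0.43·2.602900 = 4.370002
y(2.15) ≈ 4.3700

4.3700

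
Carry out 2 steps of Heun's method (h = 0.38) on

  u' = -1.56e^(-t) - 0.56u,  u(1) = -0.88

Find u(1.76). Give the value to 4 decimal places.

Heun: k1 = f(t_n, u_n); k2 = f(t_n + h, u_n + h·k1); u_{n+1} = u_n + (h/2)·(k1 + k2).
t=1.000000, u=-0.880000:
  k1 = f(1.000000, -0.880000) = -0.081092
  k2 = f(1.380000, -0.910815) = 0.117594
  u ← -0.880000 + (0.38/2)·(-0.081092 + 0.117594) = -0.873065
t=1.380000, u=-0.873065:
  k1 = f(1.380000, -0.873065) = 0.096454
  k2 = f(1.760000, -0.836412) = 0.200001
  u ← -0.873065 + (0.38/2)·(0.096454 + 0.200001) = -0.816738
u(1.76) ≈ -0.8167

-0.8167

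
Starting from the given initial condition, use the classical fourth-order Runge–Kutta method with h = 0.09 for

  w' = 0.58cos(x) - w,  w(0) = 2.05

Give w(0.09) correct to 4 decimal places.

RK4: k1 = f(x_n, w_n); k2 = f(x_n + h/2, w_n + (h/2)·k1); k3 = f(x_n + h/2, w_n + (h/2)·k2); k4 = f(x_n + h, w_n + h·k3); w_{n+1} = w_n + (h/6)·(k1 + 2k2 + 2k3 + k4).
x=0.000000, w=2.050000:
  k1 = f(0.000000, 2.050000) = -1.470000
  k2 = f(0.045000, 1.983850) = -1.404437
  k3 = f(0.045000, 1.986800) = -1.407387
  k4 = f(0.090000, 1.923335) = -1.345683
  w ← 2.050000 + (0.09/6)·(k1 + 2k2 + 2k3 + k4) = 1.923410
w(0.09) ≈ 1.9234

1.9234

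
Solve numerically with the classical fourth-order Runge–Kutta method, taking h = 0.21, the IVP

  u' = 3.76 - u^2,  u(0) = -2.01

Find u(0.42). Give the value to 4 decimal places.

-2.3284

RK4: k1 = f(x_n, u_n); k2 = f(x_n + h/2, u_n + (h/2)·k1); k3 = f(x_n + h/2, u_n + (h/2)·k2); k4 = f(x_n + h, u_n + h·k3); u_{n+1} = u_n + (h/6)·(k1 + 2k2 + 2k3 + k4).
x=0.000000, u=-2.010000:
  k1 = f(0.000000, -2.010000) = -0.280100
  k2 = f(0.105000, -2.039410) = -0.399195
  k3 = f(0.105000, -2.051915) = -0.450357
  k4 = f(0.210000, -2.104575) = -0.669236
  u ← -2.010000 + (0.21/6)·(k1 + 2k2 + 2k3 + k4) = -2.102695
x=0.210000, u=-2.102695:
  k1 = f(0.210000, -2.102695) = -0.661328
  k2 = f(0.315000, -2.172135) = -0.958170
  k3 = f(0.315000, -2.203303) = -1.094545
  k4 = f(0.420000, -2.332550) = -1.680789
  u ← -2.102695 + (0.21/6)·(k1 + 2k2 + 2k3 + k4) = -2.328360
u(0.42) ≈ -2.3284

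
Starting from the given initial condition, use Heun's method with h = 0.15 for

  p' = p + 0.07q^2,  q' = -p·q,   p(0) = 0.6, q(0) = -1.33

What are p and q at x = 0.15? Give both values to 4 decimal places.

Heun on (p,q): k1 = f(x_n, state_n); k2 = f(x_n + h, state_n + h·k1); state_{n+1} = state_n + (h/2)·(k1 + k2).
0.000000: (0.600000, -1.330000)
  k1 = (0.723823, 0.798000)
  predictor → (0.708573, -1.210300)
  k2 = (0.811111, 0.857586)
  → (0.715120, -1.205831)
(p(0.15), q(0.15)) ≈ (0.7151, -1.2058)

0.7151, -1.2058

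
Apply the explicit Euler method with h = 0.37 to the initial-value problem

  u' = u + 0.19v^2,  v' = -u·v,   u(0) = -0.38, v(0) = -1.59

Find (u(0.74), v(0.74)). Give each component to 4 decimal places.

-0.2385, -2.0436

Euler on (u,v): u_{n+1} = u_n + h·u', v_{n+1} = v_n + h·v'.
0.000000: (-0.380000, -1.590000); f=(0.100339, -0.604200) → (-0.342875, -1.813554)
0.370000: (-0.342875, -1.813554); f=(0.282031, -0.621822) → (-0.238523, -2.043628)
(u(0.74), v(0.74)) ≈ (-0.2385, -2.0436)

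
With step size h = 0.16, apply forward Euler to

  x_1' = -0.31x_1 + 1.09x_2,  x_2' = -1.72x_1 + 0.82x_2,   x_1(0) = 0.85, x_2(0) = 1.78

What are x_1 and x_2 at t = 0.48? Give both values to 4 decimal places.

Euler on (x_1,x_2): x_1_{n+1} = x_1_n + h·x_1', x_2_{n+1} = x_2_n + h·x_2'.
0.000000: (0.850000, 1.780000); f=(1.676700, -0.002400) → (1.118272, 1.779616)
0.160000: (1.118272, 1.779616); f=(1.593117, -0.464143) → (1.373171, 1.705353)
0.320000: (1.373171, 1.705353); f=(1.433152, -0.963464) → (1.602475, 1.551199)
(x_1(0.48), x_2(0.48)) ≈ (1.6025, 1.5512)

1.6025, 1.5512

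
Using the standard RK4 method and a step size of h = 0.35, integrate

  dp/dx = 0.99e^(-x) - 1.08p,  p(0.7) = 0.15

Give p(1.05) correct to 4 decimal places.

0.2223

RK4: k1 = f(x_n, p_n); k2 = f(x_n + h/2, p_n + (h/2)·k1); k3 = f(x_n + h/2, p_n + (h/2)·k2); k4 = f(x_n + h, p_n + h·k3); p_{n+1} = p_n + (h/6)·(k1 + 2k2 + 2k3 + k4).
x=0.700000, p=0.150000:
  k1 = f(0.700000, 0.150000) = 0.329619
  k2 = f(0.875000, 0.207683) = 0.188395
  k3 = f(0.875000, 0.182969) = 0.215087
  k4 = f(1.050000, 0.225280) = 0.103136
  p ← 0.150000 + (0.35/6)·(k1 + 2k2 + 2k3 + k4) = 0.222317
p(1.05) ≈ 0.2223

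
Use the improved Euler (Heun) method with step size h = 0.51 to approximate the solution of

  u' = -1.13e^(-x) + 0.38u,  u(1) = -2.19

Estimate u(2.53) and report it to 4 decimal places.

Heun: k1 = f(x_n, u_n); k2 = f(x_n + h, u_n + h·k1); u_{n+1} = u_n + (h/2)·(k1 + k2).
x=1.000000, u=-2.190000:
  k1 = f(1.000000, -2.190000) = -1.247904
  k2 = f(1.510000, -2.826431) = -1.323672
  u ← -2.190000 + (0.51/2)·(-1.247904 + (-1.323672)) = -2.845752
x=1.510000, u=-2.845752:
  k1 = f(1.510000, -2.845752) = -1.331014
  k2 = f(2.020000, -3.524569) = -1.489237
  u ← -2.845752 + (0.51/2)·(-1.331014 + (-1.489237)) = -3.564916
x=2.020000, u=-3.564916:
  k1 = f(2.020000, -3.564916) = -1.504569
  k2 = f(2.530000, -4.332246) = -1.736268
  u ← -3.564916 + (0.51/2)·(-1.504569 + (-1.736268)) = -4.391329
u(2.53) ≈ -4.3913

-4.3913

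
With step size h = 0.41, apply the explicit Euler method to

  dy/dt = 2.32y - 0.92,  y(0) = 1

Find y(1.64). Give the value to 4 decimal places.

9.1433

Euler: y_{n+1} = y_n + h·f(t_n, y_n).
t=0.000000, y=1.000000: f=1.400000 → y ← 1.000000 + 0.41·1.400000 = 1.574000
t=0.410000, y=1.574000: f=2.731680 → y ← 1.574000 + 0.41·2.731680 = 2.693989
t=0.820000, y=2.693989: f=5.330054 → y ← 2.693989 + 0.41·5.330054 = 4.879311
t=1.230000, y=4.879311: f=10.400001 → y ← 4.879311 + 0.41·10.400001 = 9.143312
y(1.64) ≈ 9.1433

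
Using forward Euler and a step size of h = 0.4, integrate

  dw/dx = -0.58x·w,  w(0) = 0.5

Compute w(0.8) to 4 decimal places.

0.4536

Euler: w_{n+1} = w_n + h·f(x_n, w_n).
x=0.000000, w=0.500000: f=0.000000 → w ← 0.500000 + 0.4·0.000000 = 0.500000
x=0.400000, w=0.500000: f=-0.116000 → w ← 0.500000 + 0.4·(-0.116000) = 0.453600
w(0.8) ≈ 0.4536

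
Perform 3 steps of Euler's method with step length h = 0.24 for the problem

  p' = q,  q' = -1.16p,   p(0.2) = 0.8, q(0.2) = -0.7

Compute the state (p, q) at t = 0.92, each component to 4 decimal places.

Euler on (p,q): p_{n+1} = p_n + h·p', q_{n+1} = q_n + h·q'.
0.200000: (0.800000, -0.700000); f=(-0.700000, -0.928000) → (0.632000, -0.922720)
0.440000: (0.632000, -0.922720); f=(-0.922720, -0.733120) → (0.410547, -1.098669)
0.680000: (0.410547, -1.098669); f=(-1.098669, -0.476235) → (0.146867, -1.212965)
(p(0.92), q(0.92)) ≈ (0.1469, -1.2130)

0.1469, -1.2130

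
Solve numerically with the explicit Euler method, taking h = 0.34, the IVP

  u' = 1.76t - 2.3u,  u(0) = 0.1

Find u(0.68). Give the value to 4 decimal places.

0.2082

Euler: u_{n+1} = u_n + h·f(t_n, u_n).
t=0.000000, u=0.100000: f=-0.230000 → u ← 0.100000 + 0.34·(-0.230000) = 0.021800
t=0.340000, u=0.021800: f=0.548260 → u ← 0.021800 + 0.34·0.548260 = 0.208208
u(0.68) ≈ 0.2082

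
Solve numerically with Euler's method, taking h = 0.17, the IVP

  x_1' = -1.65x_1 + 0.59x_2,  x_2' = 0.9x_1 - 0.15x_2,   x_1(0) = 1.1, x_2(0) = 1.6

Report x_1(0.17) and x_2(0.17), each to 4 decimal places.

Euler on (x_1,x_2): x_1_{n+1} = x_1_n + h·x_1', x_2_{n+1} = x_2_n + h·x_2'.
0.000000: (1.100000, 1.600000); f=(-0.871000, 0.750000) → (0.951930, 1.727500)
(x_1(0.17), x_2(0.17)) ≈ (0.9519, 1.7275)

0.9519, 1.7275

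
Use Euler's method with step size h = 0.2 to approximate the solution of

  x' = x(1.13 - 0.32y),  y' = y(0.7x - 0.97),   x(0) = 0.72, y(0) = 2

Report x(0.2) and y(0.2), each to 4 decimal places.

Euler on (x,y): x_{n+1} = x_n + h·x', y_{n+1} = y_n + h·y'.
0.000000: (0.720000, 2.000000); f=(0.352800, -0.932000) → (0.790560, 1.813600)
(x(0.2), y(0.2)) ≈ (0.7906, 1.8136)

0.7906, 1.8136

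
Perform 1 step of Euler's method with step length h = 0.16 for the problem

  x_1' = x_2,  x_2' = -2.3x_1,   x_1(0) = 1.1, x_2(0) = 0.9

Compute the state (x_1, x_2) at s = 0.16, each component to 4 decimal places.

Euler on (x_1,x_2): x_1_{n+1} = x_1_n + h·x_1', x_2_{n+1} = x_2_n + h·x_2'.
0.000000: (1.100000, 0.900000); f=(0.900000, -2.530000) → (1.244000, 0.495200)
(x_1(0.16), x_2(0.16)) ≈ (1.2440, 0.4952)

1.2440, 0.4952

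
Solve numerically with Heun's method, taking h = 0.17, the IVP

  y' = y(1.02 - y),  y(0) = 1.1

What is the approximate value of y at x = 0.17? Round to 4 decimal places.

Heun: k1 = f(x_n, y_n); k2 = f(x_n + h, y_n + h·k1); y_{n+1} = y_n + (h/2)·(k1 + k2).
x=0.000000, y=1.100000:
  k1 = f(0.000000, 1.100000) = -0.088000
  k2 = f(0.170000, 1.085040) = -0.070571
  y ← 1.100000 + (0.17/2)·(-0.088000 + (-0.070571)) = 1.086521
y(0.17) ≈ 1.0865

1.0865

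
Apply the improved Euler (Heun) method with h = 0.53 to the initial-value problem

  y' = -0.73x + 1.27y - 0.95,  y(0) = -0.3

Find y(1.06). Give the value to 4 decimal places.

Heun: k1 = f(x_n, y_n); k2 = f(x_n + h, y_n + h·k1); y_{n+1} = y_n + (h/2)·(k1 + k2).
x=0.000000, y=-0.300000:
  k1 = f(0.000000, -0.300000) = -1.331000
  k2 = f(0.530000, -1.005430) = -2.613796
  y ← -0.300000 + (0.53/2)·(-1.331000 + (-2.613796)) = -1.345371
x=0.530000, y=-1.345371:
  k1 = f(0.530000, -1.345371) = -3.045521
  k2 = f(1.060000, -2.959497) = -5.482361
  y ← -1.345371 + (0.53/2)·(-3.045521 + (-5.482361)) = -3.605260
y(1.06) ≈ -3.6053

-3.6053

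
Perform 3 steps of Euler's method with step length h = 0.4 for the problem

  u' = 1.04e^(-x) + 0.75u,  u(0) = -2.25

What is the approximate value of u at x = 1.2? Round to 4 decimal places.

-3.6908

Euler: u_{n+1} = u_n + h·f(x_n, u_n).
x=0.000000, u=-2.250000: f=-0.647500 → u ← -2.250000 + 0.4·(-0.647500) = -2.509000
x=0.400000, u=-2.509000: f=-1.184617 → u ← -2.509000 + 0.4·(-1.184617) = -2.982847
x=0.800000, u=-2.982847: f=-1.769833 → u ← -2.982847 + 0.4·(-1.769833) = -3.690780
u(1.2) ≈ -3.6908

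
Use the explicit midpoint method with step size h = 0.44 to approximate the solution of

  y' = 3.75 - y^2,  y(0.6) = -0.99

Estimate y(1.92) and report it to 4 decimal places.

Midpoint: k1 = f(x_n, y_n); k2 = f(x_n + h/2, y_n + (h/2)·k1); y_{n+1} = y_n + h·k2.
x=0.600000, y=-0.990000:
  k1 = f(0.600000, -0.990000) = 2.769900
  k2 = f(0.820000, -0.380622) = 3.605127
  y ← -0.990000 + 0.44·3.605127 = 0.596256
x=1.040000, y=0.596256:
  k1 = f(1.040000, 0.596256) = 3.394479
  k2 = f(1.260000, 1.343041) = 1.946240
  y ← 0.596256 + 0.44·1.946240 = 1.452602
x=1.480000, y=1.452602:
  k1 = f(1.480000, 1.452602) = 1.639949
  k2 = f(1.700000, 1.813390) = 0.461616
  y ← 1.452602 + 0.44·0.461616 = 1.655712
y(1.92) ≈ 1.6557

1.6557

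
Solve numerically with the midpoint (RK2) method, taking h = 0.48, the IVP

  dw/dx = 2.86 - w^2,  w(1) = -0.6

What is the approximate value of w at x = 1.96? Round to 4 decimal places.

Midpoint: k1 = f(x_n, w_n); k2 = f(x_n + h/2, w_n + (h/2)·k1); w_{n+1} = w_n + h·k2.
x=1.000000, w=-0.600000:
  k1 = f(1.000000, -0.600000) = 2.500000
  k2 = f(1.240000, 0.000000) = 2.860000
  w ← -0.600000 + 0.48·2.860000 = 0.772800
x=1.480000, w=0.772800:
  k1 = f(1.480000, 0.772800) = 2.262780
  k2 = f(1.720000, 1.315867) = 1.128493
  w ← 0.772800 + 0.48·1.128493 = 1.314477
w(1.96) ≈ 1.3145

1.3145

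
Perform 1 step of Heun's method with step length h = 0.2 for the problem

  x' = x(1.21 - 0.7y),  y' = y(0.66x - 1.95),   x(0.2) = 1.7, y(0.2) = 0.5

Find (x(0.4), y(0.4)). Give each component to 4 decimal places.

2.0291, 0.4321

Heun on (x,y): k1 = f(t_n, state_n); k2 = f(t_n + h, state_n + h·k1); state_{n+1} = state_n + (h/2)·(k1 + k2).
0.200000: (1.700000, 0.500000)
  k1 = (1.462000, -0.414000)
  predictor → (1.992400, 0.417200)
  k2 = (1.828944, -0.264929)
  → (2.029094, 0.432107)
(x(0.4), y(0.4)) ≈ (2.0291, 0.4321)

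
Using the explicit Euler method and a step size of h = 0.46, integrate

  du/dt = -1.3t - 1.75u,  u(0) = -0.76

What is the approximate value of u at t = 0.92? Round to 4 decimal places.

Euler: u_{n+1} = u_n + h·f(t_n, u_n).
t=0.000000, u=-0.760000: f=1.330000 → u ← -0.760000 + 0.46·1.330000 = -0.148200
t=0.460000, u=-0.148200: f=-0.338650 → u ← -0.148200 + 0.46·(-0.338650) = -0.303979
u(0.92) ≈ -0.3040

-0.3040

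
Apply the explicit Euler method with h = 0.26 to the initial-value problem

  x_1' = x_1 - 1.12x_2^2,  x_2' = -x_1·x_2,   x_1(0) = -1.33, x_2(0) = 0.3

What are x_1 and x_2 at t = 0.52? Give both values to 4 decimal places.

-2.1920, 0.5824

Euler on (x_1,x_2): x_1_{n+1} = x_1_n + h·x_1', x_2_{n+1} = x_2_n + h·x_2'.
0.000000: (-1.330000, 0.300000); f=(-1.430800, 0.399000) → (-1.702008, 0.403740)
0.260000: (-1.702008, 0.403740); f=(-1.884575, 0.687169) → (-2.191997, 0.582404)
(x_1(0.52), x_2(0.52)) ≈ (-2.1920, 0.5824)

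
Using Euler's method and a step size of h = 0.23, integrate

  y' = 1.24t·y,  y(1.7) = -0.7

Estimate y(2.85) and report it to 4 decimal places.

-7.6517

Euler: y_{n+1} = y_n + h·f(t_n, y_n).
t=1.700000, y=-0.700000: f=-1.475600 → y ← -0.700000 + 0.23·(-1.475600) = -1.039388
t=1.930000, y=-1.039388: f=-2.487463 → y ← -1.039388 + 0.23·(-2.487463) = -1.611505
t=2.160000, y=-1.611505: f=-4.316254 → y ← -1.611505 + 0.23·(-4.316254) = -2.604243
t=2.390000, y=-2.604243: f=-7.717934 → y ← -2.604243 + 0.23·(-7.717934) = -4.379368
t=2.620000, y=-4.379368: f=-14.227690 → y ← -4.379368 + 0.23·(-14.227690) = -7.651737
y(2.85) ≈ -7.6517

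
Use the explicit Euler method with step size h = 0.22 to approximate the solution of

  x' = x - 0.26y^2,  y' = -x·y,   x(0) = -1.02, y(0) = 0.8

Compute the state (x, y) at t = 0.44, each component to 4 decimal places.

Euler on (x,y): x_{n+1} = x_n + h·x', y_{n+1} = y_n + h·y'.
0.000000: (-1.020000, 0.800000); f=(-1.186400, 0.816000) → (-1.281008, 0.979520)
0.220000: (-1.281008, 0.979520); f=(-1.530467, 1.254773) → (-1.617711, 1.255570)
(x(0.44), y(0.44)) ≈ (-1.6177, 1.2556)

-1.6177, 1.2556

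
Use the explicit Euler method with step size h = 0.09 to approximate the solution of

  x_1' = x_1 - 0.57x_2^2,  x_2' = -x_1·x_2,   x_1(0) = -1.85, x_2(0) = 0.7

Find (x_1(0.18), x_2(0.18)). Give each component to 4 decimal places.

-2.2596, 0.9666

Euler on (x_1,x_2): x_1_{n+1} = x_1_n + h·x_1', x_2_{n+1} = x_2_n + h·x_2'.
0.000000: (-1.850000, 0.700000); f=(-2.129300, 1.295000) → (-2.041637, 0.816550)
0.090000: (-2.041637, 0.816550); f=(-2.421687, 1.667099) → (-2.259589, 0.966589)
(x_1(0.18), x_2(0.18)) ≈ (-2.2596, 0.9666)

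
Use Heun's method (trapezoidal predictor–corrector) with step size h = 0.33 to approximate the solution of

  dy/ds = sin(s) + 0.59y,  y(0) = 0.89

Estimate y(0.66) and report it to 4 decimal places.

Heun: k1 = f(s_n, y_n); k2 = f(s_n + h, y_n + h·k1); y_{n+1} = y_n + (h/2)·(k1 + k2).
s=0.000000, y=0.890000:
  k1 = f(0.000000, 0.890000) = 0.525100
  k2 = f(0.330000, 1.063283) = 0.951380
  y ← 0.890000 + (0.33/2)·(0.525100 + 0.951380) = 1.133619
s=0.330000, y=1.133619:
  k1 = f(0.330000, 1.133619) = 0.992878
  k2 = f(0.660000, 1.461269) = 1.475266
  y ← 1.133619 + (0.33/2)·(0.992878 + 1.475266) = 1.540863
y(0.66) ≈ 1.5409

1.5409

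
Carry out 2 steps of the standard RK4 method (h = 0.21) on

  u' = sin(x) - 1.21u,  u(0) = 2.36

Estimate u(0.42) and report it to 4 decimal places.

1.4936

RK4: k1 = f(x_n, u_n); k2 = f(x_n + h/2, u_n + (h/2)·k1); k3 = f(x_n + h/2, u_n + (h/2)·k2); k4 = f(x_n + h, u_n + h·k3); u_{n+1} = u_n + (h/6)·(k1 + 2k2 + 2k3 + k4).
x=0.000000, u=2.360000:
  k1 = f(0.000000, 2.360000) = -2.855600
  k2 = f(0.105000, 2.060162) = -2.387989
  k3 = f(0.105000, 2.109261) = -2.447399
  k4 = f(0.210000, 1.846046) = -2.025256
  u ← 2.360000 + (0.21/6)·(k1 + 2k2 + 2k3 + k4) = 1.850693
x=0.210000, u=1.850693:
  k1 = f(0.210000, 1.850693) = -2.030879
  k2 = f(0.315000, 1.637451) = -1.671499
  k3 = f(0.315000, 1.675186) = -1.717158
  k4 = f(0.420000, 1.490090) = -1.395248
  u ← 1.850693 + (0.21/6)·(k1 + 2k2 + 2k3 + k4) = 1.493572
u(0.42) ≈ 1.4936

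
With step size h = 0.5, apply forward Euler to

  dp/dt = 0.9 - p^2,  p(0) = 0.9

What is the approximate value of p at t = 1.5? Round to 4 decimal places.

0.9487

Euler: p_{n+1} = p_n + h·f(t_n, p_n).
t=0.000000, p=0.900000: f=0.090000 → p ← 0.900000 + 0.5·0.090000 = 0.945000
t=0.500000, p=0.945000: f=0.006975 → p ← 0.945000 + 0.5·0.006975 = 0.948488
t=1.000000, p=0.948488: f=0.000371 → p ← 0.948488 + 0.5·0.000371 = 0.948673
p(1.5) ≈ 0.9487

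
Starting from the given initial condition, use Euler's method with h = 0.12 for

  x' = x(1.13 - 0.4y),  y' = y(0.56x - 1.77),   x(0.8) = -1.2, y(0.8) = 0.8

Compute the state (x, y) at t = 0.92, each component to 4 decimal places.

-1.3166, 0.5656

Euler on (x,y): x_{n+1} = x_n + h·x', y_{n+1} = y_n + h·y'.
0.800000: (-1.200000, 0.800000); f=(-0.972000, -1.953600) → (-1.316640, 0.565568)
(x(0.92), y(0.92)) ≈ (-1.3166, 0.5656)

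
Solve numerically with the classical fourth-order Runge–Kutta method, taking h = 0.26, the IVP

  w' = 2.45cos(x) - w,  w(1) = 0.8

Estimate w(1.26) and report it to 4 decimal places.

RK4: k1 = f(x_n, w_n); k2 = f(x_n + h/2, w_n + (h/2)·k1); k3 = f(x_n + h/2, w_n + (h/2)·k2); k4 = f(x_n + h, w_n + h·k3); w_{n+1} = w_n + (h/6)·(k1 + 2k2 + 2k3 + k4).
x=1.000000, w=0.800000:
  k1 = f(1.000000, 0.800000) = 0.523741
  k2 = f(1.130000, 0.868086) = 0.177230
  k3 = f(1.130000, 0.823040) = 0.222277
  k4 = f(1.260000, 0.857792) = -0.108540
  w ← 0.800000 + (0.26/6)·(k1 + 2k2 + 2k3 + k4) = 0.852616
w(1.26) ≈ 0.8526

0.8526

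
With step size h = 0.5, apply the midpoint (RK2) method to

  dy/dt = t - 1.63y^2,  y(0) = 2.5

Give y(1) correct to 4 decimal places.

Midpoint: k1 = f(t_n, y_n); k2 = f(t_n + h/2, y_n + (h/2)·k1); y_{n+1} = y_n + h·k2.
t=0.000000, y=2.500000:
  k1 = f(0.000000, 2.500000) = -10.187500
  k2 = f(0.250000, -0.046875) = 0.246418
  y ← 2.500000 + 0.5·0.246418 = 2.623209
t=0.500000, y=2.623209:
  k1 = f(0.500000, 2.623209) = -10.716399
  k2 = f(0.750000, -0.055891) = 0.744908
  y ← 2.623209 + 0.5·0.744908 = 2.995663
y(1) ≈ 2.9957

2.9957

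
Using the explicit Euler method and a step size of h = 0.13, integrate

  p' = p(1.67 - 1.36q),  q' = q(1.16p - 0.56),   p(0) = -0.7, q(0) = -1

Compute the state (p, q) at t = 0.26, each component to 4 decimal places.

Euler on (p,q): p_{n+1} = p_n + h·p', q_{n+1} = q_n + h·q'.
0.000000: (-0.700000, -1.000000); f=(-2.121000, 1.372000) → (-0.975730, -0.821640)
0.130000: (-0.975730, -0.821640); f=(-2.719779, 1.390089) → (-1.329301, -0.640928)
(p(0.26), q(0.26)) ≈ (-1.3293, -0.6409)

-1.3293, -0.6409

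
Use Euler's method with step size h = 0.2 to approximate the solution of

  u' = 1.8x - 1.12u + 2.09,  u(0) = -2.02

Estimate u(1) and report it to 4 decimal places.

Euler: u_{n+1} = u_n + h·f(x_n, u_n).
x=0.000000, u=-2.020000: f=4.352400 → u ← -2.020000 + 0.2·4.352400 = -1.149520
x=0.200000, u=-1.149520: f=3.737462 → u ← -1.149520 + 0.2·3.737462 = -0.402028
x=0.400000, u=-0.402028: f=3.260271 → u ← -0.402028 + 0.2·3.260271 = 0.250027
x=0.600000, u=0.250027: f=2.889970 → u ← 0.250027 + 0.2·2.889970 = 0.828021
x=0.800000, u=0.828021: f=2.602617 → u ← 0.828021 + 0.2·2.602617 = 1.348544
u(1) ≈ 1.3485

1.3485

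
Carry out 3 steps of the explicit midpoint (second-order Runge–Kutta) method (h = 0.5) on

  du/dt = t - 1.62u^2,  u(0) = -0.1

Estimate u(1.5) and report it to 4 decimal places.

Midpoint: k1 = f(t_n, u_n); k2 = f(t_n + h/2, u_n + (h/2)·k1); u_{n+1} = u_n + h·k2.
t=0.000000, u=-0.100000:
  k1 = f(0.000000, -0.100000) = -0.016200
  k2 = f(0.250000, -0.104050) = 0.232461
  u ← -0.100000 + 0.5·0.232461 = 0.016231
t=0.500000, u=0.016231:
  k1 = f(0.500000, 0.016231) = 0.499573
  k2 = f(0.750000, 0.141124) = 0.717736
  u ← 0.016231 + 0.5·0.717736 = 0.375099
t=1.000000, u=0.375099:
  k1 = f(1.000000, 0.375099) = 0.772068
  k2 = f(1.250000, 0.568116) = 0.727136
  u ← 0.375099 + 0.5·0.727136 = 0.738667
u(1.5) ≈ 0.7387

0.7387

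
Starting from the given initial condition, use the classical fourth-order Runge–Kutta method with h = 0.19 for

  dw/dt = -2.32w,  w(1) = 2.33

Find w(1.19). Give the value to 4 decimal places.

RK4: k1 = f(t_n, w_n); k2 = f(t_n + h/2, w_n + (h/2)·k1); k3 = f(t_n + h/2, w_n + (h/2)·k2); k4 = f(t_n + h, w_n + h·k3); w_{n+1} = w_n + (h/6)·(k1 + 2k2 + 2k3 + k4).
t=1.000000, w=2.330000:
  k1 = f(1.000000, 2.330000) = -5.405600
  k2 = f(1.095000, 1.816468) = -4.214206
  k3 = f(1.095000, 1.929650) = -4.476789
  k4 = f(1.190000, 1.479410) = -3.432231
  w ← 2.330000 + (0.19/6)·(k1 + 2k2 + 2k3 + k4) = 1.499706
w(1.19) ≈ 1.4997

1.4997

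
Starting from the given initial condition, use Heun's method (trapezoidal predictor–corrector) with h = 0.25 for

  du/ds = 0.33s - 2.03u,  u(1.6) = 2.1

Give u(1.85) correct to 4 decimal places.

Heun: k1 = f(s_n, u_n); k2 = f(s_n + h, u_n + h·k1); u_{n+1} = u_n + (h/2)·(k1 + k2).
s=1.600000, u=2.100000:
  k1 = f(1.600000, 2.100000) = -3.735000
  k2 = f(1.850000, 1.166250) = -1.756988
  u ← 2.100000 + (0.25/2)·(-3.735000 + (-1.756988)) = 1.413502
u(1.85) ≈ 1.4135

1.4135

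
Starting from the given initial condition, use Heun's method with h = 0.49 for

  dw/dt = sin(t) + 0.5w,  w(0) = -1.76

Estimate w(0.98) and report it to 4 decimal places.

Heun: k1 = f(t_n, w_n); k2 = f(t_n + h, w_n + h·k1); w_{n+1} = w_n + (h/2)·(k1 + k2).
t=0.000000, w=-1.760000:
  k1 = f(0.000000, -1.760000) = -0.880000
  k2 = f(0.490000, -2.191200) = -0.624974
  w ← -1.760000 + (0.49/2)·(-0.880000 + (-0.624974)) = -2.128719
t=0.490000, w=-2.128719:
  k1 = f(0.490000, -2.128719) = -0.593733
  k2 = f(0.980000, -2.419648) = -0.379327
  w ← -2.128719 + (0.49/2)·(-0.593733 + (-0.379327)) = -2.367118
w(0.98) ≈ -2.3671

-2.3671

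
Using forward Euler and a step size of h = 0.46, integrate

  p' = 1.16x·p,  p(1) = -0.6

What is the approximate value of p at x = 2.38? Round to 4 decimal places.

-3.3142

Euler: p_{n+1} = p_n + h·f(x_n, p_n).
x=1.000000, p=-0.600000: f=-0.696000 → p ← -0.600000 + 0.46·(-0.696000) = -0.920160
x=1.460000, p=-0.920160: f=-1.558383 → p ← -0.920160 + 0.46·(-1.558383) = -1.637016
x=1.920000, p=-1.637016: f=-3.645962 → p ← -1.637016 + 0.46·(-3.645962) = -3.314159
p(2.38) ≈ -3.3142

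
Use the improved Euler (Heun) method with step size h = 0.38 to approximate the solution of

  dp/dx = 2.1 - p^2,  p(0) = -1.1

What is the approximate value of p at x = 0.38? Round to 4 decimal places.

-0.6422

Heun: k1 = f(x_n, p_n); k2 = f(x_n + h, p_n + h·k1); p_{n+1} = p_n + (h/2)·(k1 + k2).
x=0.000000, p=-1.100000:
  k1 = f(0.000000, -1.100000) = 0.890000
  k2 = f(0.380000, -0.761800) = 1.519661
  p ← -1.100000 + (0.38/2)·(0.890000 + 1.519661) = -0.642164
p(0.38) ≈ -0.6422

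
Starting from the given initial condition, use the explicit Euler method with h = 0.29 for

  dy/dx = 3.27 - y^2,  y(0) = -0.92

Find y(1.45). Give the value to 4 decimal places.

Euler: y_{n+1} = y_n + h·f(x_n, y_n).
x=0.000000, y=-0.920000: f=2.423600 → y ← -0.920000 + 0.29·2.423600 = -0.217156
x=0.290000, y=-0.217156: f=3.222843 → y ← -0.217156 + 0.29·3.222843 = 0.717469
x=0.580000, y=0.717469: f=2.755239 → y ← 0.717469 + 0.29·2.755239 = 1.516488
x=0.870000, y=1.516488: f=0.970265 → y ← 1.516488 + 0.29·0.970265 = 1.797865
x=1.160000, y=1.797865: f=0.037683 → y ← 1.797865 + 0.29·0.037683 = 1.808793
y(1.45) ≈ 1.8088

1.8088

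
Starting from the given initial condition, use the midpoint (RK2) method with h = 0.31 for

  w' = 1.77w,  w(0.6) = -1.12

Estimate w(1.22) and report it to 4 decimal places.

Midpoint: k1 = f(x_n, w_n); k2 = f(x_n + h/2, w_n + (h/2)·k1); w_{n+1} = w_n + h·k2.
x=0.600000, w=-1.120000:
  k1 = f(0.600000, -1.120000) = -1.982400
  k2 = f(0.755000, -1.427272) = -2.526271
  w ← -1.120000 + 0.31·(-2.526271) = -1.903144
x=0.910000, w=-1.903144:
  k1 = f(0.910000, -1.903144) = -3.368565
  k2 = f(1.065000, -2.425272) = -4.292731
  w ← -1.903144 + 0.31·(-4.292731) = -3.233891
w(1.22) ≈ -3.2339

-3.2339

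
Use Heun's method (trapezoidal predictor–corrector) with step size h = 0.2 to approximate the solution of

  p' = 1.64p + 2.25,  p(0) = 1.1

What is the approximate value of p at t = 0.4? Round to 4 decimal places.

3.3479

Heun: k1 = f(t_n, p_n); k2 = f(t_n + h, p_n + h·k1); p_{n+1} = p_n + (h/2)·(k1 + k2).
t=0.000000, p=1.100000:
  k1 = f(0.000000, 1.100000) = 4.054000
  k2 = f(0.200000, 1.910800) = 5.383712
  p ← 1.100000 + (0.2/2)·(4.054000 + 5.383712) = 2.043771
t=0.200000, p=2.043771:
  k1 = f(0.200000, 2.043771) = 5.601785
  k2 = f(0.400000, 3.164128) = 7.439170
  p ← 2.043771 + (0.2/2)·(5.601785 + 7.439170) = 3.347867
p(0.4) ≈ 3.3479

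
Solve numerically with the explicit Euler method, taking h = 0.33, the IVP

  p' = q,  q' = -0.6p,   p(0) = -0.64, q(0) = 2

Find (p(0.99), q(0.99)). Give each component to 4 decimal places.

Euler on (p,q): p_{n+1} = p_n + h·p', q_{n+1} = q_n + h·q'.
0.000000: (-0.640000, 2.000000); f=(2.000000, 0.384000) → (0.020000, 2.126720)
0.330000: (0.020000, 2.126720); f=(2.126720, -0.012000) → (0.721818, 2.122760)
0.660000: (0.721818, 2.122760); f=(2.122760, -0.433091) → (1.422328, 1.979840)
(p(0.99), q(0.99)) ≈ (1.4223, 1.9798)

1.4223, 1.9798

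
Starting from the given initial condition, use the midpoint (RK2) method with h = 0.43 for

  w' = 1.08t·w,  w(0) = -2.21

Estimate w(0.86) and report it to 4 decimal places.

-3.2314

Midpoint: k1 = f(t_n, w_n); k2 = f(t_n + h/2, w_n + (h/2)·k1); w_{n+1} = w_n + h·k2.
t=0.000000, w=-2.210000:
  k1 = f(0.000000, -2.210000) = 0.000000
  k2 = f(0.215000, -2.210000) = -0.513162
  w ← -2.210000 + 0.43·(-0.513162) = -2.430660
t=0.430000, w=-2.430660:
  k1 = f(0.430000, -2.430660) = -1.128798
  k2 = f(0.645000, -2.673351) = -1.862257
  w ← -2.430660 + 0.43·(-1.862257) = -3.231430
w(0.86) ≈ -3.2314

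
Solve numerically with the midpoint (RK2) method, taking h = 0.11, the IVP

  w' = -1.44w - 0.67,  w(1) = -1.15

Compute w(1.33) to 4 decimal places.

Midpoint: k1 = f(s_n, w_n); k2 = f(s_n + h/2, w_n + (h/2)·k1); w_{n+1} = w_n + h·k2.
s=1.000000, w=-1.150000:
  k1 = f(1.000000, -1.150000) = 0.986000
  k2 = f(1.055000, -1.095770) = 0.907909
  w ← -1.150000 + 0.11·0.907909 = -1.050130
s=1.110000, w=-1.050130:
  k1 = f(1.110000, -1.050130) = 0.842187
  k2 = f(1.165000, -1.003810) = 0.775486
  w ← -1.050130 + 0.11·0.775486 = -0.964827
s=1.220000, w=-0.964827:
  k1 = f(1.220000, -0.964827) = 0.719350
  k2 = f(1.275000, -0.925262) = 0.662378
  w ← -0.964827 + 0.11·0.662378 = -0.891965
w(1.33) ≈ -0.8920

-0.8920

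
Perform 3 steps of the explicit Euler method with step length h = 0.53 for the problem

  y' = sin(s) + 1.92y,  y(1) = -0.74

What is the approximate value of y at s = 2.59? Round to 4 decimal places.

-2.7259

Euler: y_{n+1} = y_n + h·f(s_n, y_n).
s=1.000000, y=-0.740000: f=-0.579329 → y ← -0.740000 + 0.53·(-0.579329) = -1.047044
s=1.530000, y=-1.047044: f=-1.011157 → y ← -1.047044 + 0.53·(-1.011157) = -1.582958
s=2.060000, y=-1.582958: f=-2.156571 → y ← -1.582958 + 0.53·(-2.156571) = -2.725941
y(2.59) ≈ -2.7259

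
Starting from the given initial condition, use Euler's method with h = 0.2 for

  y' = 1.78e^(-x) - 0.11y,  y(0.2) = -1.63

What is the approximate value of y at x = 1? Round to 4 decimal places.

Euler: y_{n+1} = y_n + h·f(x_n, y_n).
x=0.200000, y=-1.630000: f=1.636641 → y ← -1.630000 + 0.2·1.636641 = -1.302672
x=0.400000, y=-1.302672: f=1.336464 → y ← -1.302672 + 0.2·1.336464 = -1.035379
x=0.600000, y=-1.035379: f=1.090776 → y ← -1.035379 + 0.2·1.090776 = -0.817224
x=0.800000, y=-0.817224: f=0.889700 → y ← -0.817224 + 0.2·0.889700 = -0.639284
y(1) ≈ -0.6393

-0.6393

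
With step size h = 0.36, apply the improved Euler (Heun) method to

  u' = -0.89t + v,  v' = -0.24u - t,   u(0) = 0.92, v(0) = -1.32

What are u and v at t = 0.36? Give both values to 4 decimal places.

0.3728, -1.4438

Heun on (u,v): k1 = f(t_n, state_n); k2 = f(t_n + h, state_n + h·k1); state_{n+1} = state_n + (h/2)·(k1 + k2).
0.000000: (0.920000, -1.320000)
  k1 = (-1.320000, -0.220800)
  predictor → (0.444800, -1.399488)
  k2 = (-1.719888, -0.466752)
  → (0.372820, -1.443759)
(u(0.36), v(0.36)) ≈ (0.3728, -1.4438)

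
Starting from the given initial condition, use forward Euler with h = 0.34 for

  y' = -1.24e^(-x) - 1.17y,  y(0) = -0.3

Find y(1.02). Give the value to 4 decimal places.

Euler: y_{n+1} = y_n + h·f(x_n, y_n).
x=0.000000, y=-0.300000: f=-0.889000 → y ← -0.300000 + 0.34·(-0.889000) = -0.602260
x=0.340000, y=-0.602260: f=-0.177951 → y ← -0.602260 + 0.34·(-0.177951) = -0.662763
x=0.680000, y=-0.662763: f=0.147228 → y ← -0.662763 + 0.34·0.147228 = -0.612706
y(1.02) ≈ -0.6127

-0.6127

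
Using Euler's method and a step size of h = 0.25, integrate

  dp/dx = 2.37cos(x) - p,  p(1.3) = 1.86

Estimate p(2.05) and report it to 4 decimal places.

Euler: p_{n+1} = p_n + h·f(x_n, p_n).
x=1.300000, p=1.860000: f=-1.226028 → p ← 1.860000 + 0.25·(-1.226028) = 1.553493
x=1.550000, p=1.553493: f=-1.504209 → p ← 1.553493 + 0.25·(-1.504209) = 1.177441
x=1.800000, p=1.177441: f=-1.715910 → p ← 1.177441 + 0.25·(-1.715910) = 0.748463
p(2.05) ≈ 0.7485

0.7485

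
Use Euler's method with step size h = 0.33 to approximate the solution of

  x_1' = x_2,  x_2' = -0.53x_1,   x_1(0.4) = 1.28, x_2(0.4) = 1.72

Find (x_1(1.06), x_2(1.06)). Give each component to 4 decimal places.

Euler on (x_1,x_2): x_1_{n+1} = x_1_n + h·x_1', x_2_{n+1} = x_2_n + h·x_2'.
0.400000: (1.280000, 1.720000); f=(1.720000, -0.678400) → (1.847600, 1.496128)
0.730000: (1.847600, 1.496128); f=(1.496128, -0.979228) → (2.341322, 1.172983)
(x_1(1.06), x_2(1.06)) ≈ (2.3413, 1.1730)

2.3413, 1.1730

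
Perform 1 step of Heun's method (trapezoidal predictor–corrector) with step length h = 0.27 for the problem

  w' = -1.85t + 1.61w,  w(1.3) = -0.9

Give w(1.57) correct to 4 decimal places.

-2.2342

Heun: k1 = f(t_n, w_n); k2 = f(t_n + h, w_n + h·k1); w_{n+1} = w_n + (h/2)·(k1 + k2).
t=1.300000, w=-0.900000:
  k1 = f(1.300000, -0.900000) = -3.854000
  k2 = f(1.570000, -1.940580) = -6.028834
  w ← -0.900000 + (0.27/2)·(-3.854000 + (-6.028834)) = -2.234183
w(1.57) ≈ -2.2342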